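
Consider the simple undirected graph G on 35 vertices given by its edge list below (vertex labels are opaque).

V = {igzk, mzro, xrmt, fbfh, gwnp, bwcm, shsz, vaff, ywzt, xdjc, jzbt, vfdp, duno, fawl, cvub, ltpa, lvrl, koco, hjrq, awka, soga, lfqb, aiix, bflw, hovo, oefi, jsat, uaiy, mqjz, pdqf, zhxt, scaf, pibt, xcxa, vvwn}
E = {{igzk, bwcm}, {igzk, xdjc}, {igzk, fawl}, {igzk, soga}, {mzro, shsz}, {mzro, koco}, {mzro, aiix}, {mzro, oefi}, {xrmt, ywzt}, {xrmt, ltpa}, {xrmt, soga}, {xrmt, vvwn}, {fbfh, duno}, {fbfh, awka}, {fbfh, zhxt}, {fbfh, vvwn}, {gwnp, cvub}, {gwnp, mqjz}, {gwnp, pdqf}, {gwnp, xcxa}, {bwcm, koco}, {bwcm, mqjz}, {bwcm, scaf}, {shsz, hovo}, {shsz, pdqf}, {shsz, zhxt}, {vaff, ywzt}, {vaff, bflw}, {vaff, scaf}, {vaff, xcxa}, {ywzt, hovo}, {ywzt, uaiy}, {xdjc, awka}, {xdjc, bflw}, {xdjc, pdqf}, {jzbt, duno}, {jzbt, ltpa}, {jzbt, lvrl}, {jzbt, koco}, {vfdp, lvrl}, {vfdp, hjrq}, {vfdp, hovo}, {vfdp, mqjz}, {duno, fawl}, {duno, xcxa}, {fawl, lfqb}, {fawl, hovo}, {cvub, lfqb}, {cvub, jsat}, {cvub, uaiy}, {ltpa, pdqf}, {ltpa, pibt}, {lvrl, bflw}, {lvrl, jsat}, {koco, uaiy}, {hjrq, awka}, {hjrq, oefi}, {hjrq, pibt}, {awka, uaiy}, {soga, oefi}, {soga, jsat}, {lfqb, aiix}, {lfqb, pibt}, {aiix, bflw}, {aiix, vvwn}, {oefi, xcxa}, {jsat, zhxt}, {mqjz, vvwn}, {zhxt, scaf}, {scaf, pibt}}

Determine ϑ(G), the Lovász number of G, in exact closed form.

15

Vertex duno has 4 neighbors: fbfh, jzbt, fawl, xcxa.
Vertex shsz has 4 neighbors: mzro, hovo, pdqf, zhxt.
N(lvrl) = {jzbt, vfdp, bflw, jsat}, |N(lvrl)| = 4.
N(hovo) = {shsz, ywzt, vfdp, fawl}, |N(hovo)| = 4.
Regular of degree 4 on 35 vertices: Kneser-type, 3-subsets of [7].
A has 4 distinct eigenvalues ≈ [4.0, 2.0, -1.0, -3.0].
−35·(-3) / ((4)−(-3)) = 15 = ϑ(G).
Numerically 15.00000.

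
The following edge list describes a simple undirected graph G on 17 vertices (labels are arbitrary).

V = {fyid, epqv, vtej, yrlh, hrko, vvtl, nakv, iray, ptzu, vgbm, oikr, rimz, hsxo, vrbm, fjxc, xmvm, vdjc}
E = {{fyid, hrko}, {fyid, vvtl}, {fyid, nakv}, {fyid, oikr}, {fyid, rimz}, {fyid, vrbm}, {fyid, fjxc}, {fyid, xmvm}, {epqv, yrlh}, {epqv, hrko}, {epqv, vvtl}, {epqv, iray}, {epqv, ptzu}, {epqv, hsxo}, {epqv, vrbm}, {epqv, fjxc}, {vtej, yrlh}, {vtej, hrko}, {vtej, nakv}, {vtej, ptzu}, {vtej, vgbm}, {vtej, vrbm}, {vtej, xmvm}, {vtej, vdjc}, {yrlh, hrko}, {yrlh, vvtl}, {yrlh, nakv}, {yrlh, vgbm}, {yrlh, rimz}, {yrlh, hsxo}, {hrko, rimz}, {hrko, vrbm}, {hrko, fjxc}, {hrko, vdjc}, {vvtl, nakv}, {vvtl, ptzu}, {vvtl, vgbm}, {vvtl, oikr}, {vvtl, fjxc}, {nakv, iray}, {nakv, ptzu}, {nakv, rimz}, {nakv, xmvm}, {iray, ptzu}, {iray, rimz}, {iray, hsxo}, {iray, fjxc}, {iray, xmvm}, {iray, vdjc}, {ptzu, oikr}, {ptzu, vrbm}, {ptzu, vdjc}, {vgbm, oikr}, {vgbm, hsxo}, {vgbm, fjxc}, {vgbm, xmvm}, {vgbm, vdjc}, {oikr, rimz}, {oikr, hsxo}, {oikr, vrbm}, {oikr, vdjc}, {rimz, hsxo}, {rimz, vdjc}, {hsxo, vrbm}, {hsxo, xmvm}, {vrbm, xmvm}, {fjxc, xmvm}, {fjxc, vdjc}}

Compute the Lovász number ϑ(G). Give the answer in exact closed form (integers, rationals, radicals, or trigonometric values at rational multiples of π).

N(xmvm) = {fyid, vtej, nakv, iray, vgbm, hsxo, vrbm, fjxc}, |N(xmvm)| = 8.
N(vdjc) = {vtej, hrko, iray, ptzu, vgbm, oikr, rimz, fjxc}, |N(vdjc)| = 8.
N(yrlh) = {epqv, vtej, hrko, vvtl, nakv, vgbm, rimz, hsxo}, |N(yrlh)| = 8.
deg(nakv) = 8; N(nakv) = {fyid, vtej, yrlh, vvtl, iray, ptzu, rimz, xmvm}.
17-vertex 8-regular graph: SR(17,8,3,4) — a Paley graph.
spec(A) ≈ [8.0, 1.562, -2.562] (distinct, 3 d.p.).
λ_max=8, λ_min=-sqrt(17)/2 - 1/2; ϑ = −17·λ_min/(λ_max−λ_min) = sqrt(17).
≈ 4.1231056 (to 7 d.p.).

sqrt(17)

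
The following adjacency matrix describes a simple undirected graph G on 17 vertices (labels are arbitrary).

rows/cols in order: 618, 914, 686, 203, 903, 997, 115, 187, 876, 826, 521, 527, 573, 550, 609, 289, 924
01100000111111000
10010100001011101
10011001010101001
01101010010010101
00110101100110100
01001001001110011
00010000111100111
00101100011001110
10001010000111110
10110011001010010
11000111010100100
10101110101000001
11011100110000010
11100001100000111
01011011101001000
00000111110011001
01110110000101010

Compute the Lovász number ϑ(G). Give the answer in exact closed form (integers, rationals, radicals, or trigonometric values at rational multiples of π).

sqrt(17)

deg(997) = 8; N(997) = {914, 903, 187, 521, 527, 573, 289, 924}.
Vertex 521 has 8 neighbors: 618, 914, 997, 115, 187, 826, 527, 609.
Vertex 115 has 8 neighbors: 203, 876, 826, 521, 527, 609, 289, 924.
Vertex 187 has 8 neighbors: 686, 903, 997, 826, 521, 550, 609, 289.
deg(v) = 8 for all v (|V|=17); strongly regular (17,8,3,4).
The 3 distinct eigenvalues: [8.0, 1.561553, -2.561553].
Lovász: ϑ = −17(-sqrt(17)/2 - 1/2)/(8+-(-sqrt(17)/2 - 1/2)) = sqrt(17).
= 4.12310563… (decimal).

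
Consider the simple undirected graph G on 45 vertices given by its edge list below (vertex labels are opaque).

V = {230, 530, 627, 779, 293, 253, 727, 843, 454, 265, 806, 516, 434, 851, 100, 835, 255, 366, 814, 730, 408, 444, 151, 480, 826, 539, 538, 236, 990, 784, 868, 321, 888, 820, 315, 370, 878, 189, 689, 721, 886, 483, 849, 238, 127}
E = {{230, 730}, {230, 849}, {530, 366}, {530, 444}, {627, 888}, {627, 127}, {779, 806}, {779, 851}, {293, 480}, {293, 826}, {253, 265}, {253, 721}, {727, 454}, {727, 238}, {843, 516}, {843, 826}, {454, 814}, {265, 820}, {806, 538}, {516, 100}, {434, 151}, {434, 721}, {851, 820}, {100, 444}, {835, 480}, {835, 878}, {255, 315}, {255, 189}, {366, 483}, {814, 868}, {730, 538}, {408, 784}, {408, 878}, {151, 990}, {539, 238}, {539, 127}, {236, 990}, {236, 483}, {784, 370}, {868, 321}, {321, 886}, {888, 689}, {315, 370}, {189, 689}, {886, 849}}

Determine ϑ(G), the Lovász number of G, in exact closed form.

deg(721) = 2; N(721) = {253, 434}.
Vertex 321 has 2 neighbors: 868, 886.
Vertex 151 has 2 neighbors: 434, 990.
deg(293) = 2; N(293) = {480, 826}.
G on 45 vertices is 2-regular; the odd cycle C_{45}.
The 23 distinct eigenvalues: [2.0, 1.9805, 1.9225, 1.8271, 1.6961, 1.5321, 1.3383, 1.1184, 0.8767, 0.618, 0.3473, 0.0698, -0.2091, -0.4838, -0.7492, -1.0, -1.2313, -1.4387, -1.618, -1.7659, -1.8794, -1.9563, -1.9951].
Lovász: ϑ = −45(-2*cos(pi/45))/(2+-(-1)*2*cos(pi/45)) = 45*cos(pi/45)/(cos(pi/45) + 1).
Numerically 22.47256215.
α=22, χ(Ḡ)=23; ϑ=45*cos(pi/45)/(cos(pi/45) + 1) lies between (both strict).

45*cos(pi/45)/(cos(pi/45) + 1)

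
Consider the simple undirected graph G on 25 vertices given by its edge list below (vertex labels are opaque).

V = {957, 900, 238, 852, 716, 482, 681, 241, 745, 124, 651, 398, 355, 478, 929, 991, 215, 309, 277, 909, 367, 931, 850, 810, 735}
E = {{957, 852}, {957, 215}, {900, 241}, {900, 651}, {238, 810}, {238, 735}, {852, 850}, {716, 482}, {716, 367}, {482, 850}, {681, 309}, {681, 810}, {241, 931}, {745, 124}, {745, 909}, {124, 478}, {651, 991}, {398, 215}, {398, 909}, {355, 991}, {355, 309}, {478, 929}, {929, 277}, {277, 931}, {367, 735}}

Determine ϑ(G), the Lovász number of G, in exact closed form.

25*cos(pi/25)/(cos(pi/25) + 1)

N(241) = {900, 931}, |N(241)| = 2.
Vertex 931 has 2 neighbors: 241, 277.
Vertex 277 has 2 neighbors: 929, 931.
N(651) = {900, 991}, |N(651)| = 2.
Regular of degree 2 on 25 vertices: the odd cycle C_{25}.
A has 13 distinct eigenvalues ≈ [2.0, 1.937, 1.753, 1.458, 1.072, 0.618, 0.126, -0.375, -0.852, -1.275, -1.618, -1.86, -1.984].
Lovász: ϑ = −25(-2*cos(pi/25))/(2+-(-1)*2*cos(pi/25)) = 25*cos(pi/25)/(cos(pi/25) + 1).
≈ 12.450521808 (to 9 d.p.).
α=12, χ(Ḡ)=13; ϑ=25*cos(pi/25)/(cos(pi/25) + 1) lies between (both strict).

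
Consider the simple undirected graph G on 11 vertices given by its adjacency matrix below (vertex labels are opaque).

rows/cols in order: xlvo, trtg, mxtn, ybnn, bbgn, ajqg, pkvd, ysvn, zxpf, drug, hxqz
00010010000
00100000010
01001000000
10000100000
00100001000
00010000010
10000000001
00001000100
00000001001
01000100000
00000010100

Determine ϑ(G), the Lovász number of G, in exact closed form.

N(zxpf) = {ysvn, hxqz}, |N(zxpf)| = 2.
N(trtg) = {mxtn, drug}, |N(trtg)| = 2.
deg(xlvo) = 2; N(xlvo) = {ybnn, pkvd}.
deg(ysvn) = 2; N(ysvn) = {bbgn, zxpf}.
Every vertex has degree 2 (N=11); connected 2-regular on 11 ⇒ C_{11}.
Distinct eigenvalues (to 5 d.p.): [2.0, 1.68251, 0.83083, -0.28463, -1.30972, -1.91899].
ϑ = −N·λ_min/(λ_max−λ_min) = −11·(-2*cos(pi/11))/(2−(-2*cos(pi/11))) = 11*cos(pi/11)/(cos(pi/11) + 1).
= 5.386303… (decimal).
Check 5 ≤ 11*cos(pi/11)/(cos(pi/11) + 1) ≤ 6: both strict.

11*cos(pi/11)/(cos(pi/11) + 1)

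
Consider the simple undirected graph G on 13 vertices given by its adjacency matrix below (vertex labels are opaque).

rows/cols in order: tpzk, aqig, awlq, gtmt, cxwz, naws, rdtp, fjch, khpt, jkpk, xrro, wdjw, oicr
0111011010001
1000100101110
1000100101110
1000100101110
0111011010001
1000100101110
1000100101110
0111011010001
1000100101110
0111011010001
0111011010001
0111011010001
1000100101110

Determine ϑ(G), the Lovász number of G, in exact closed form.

7

deg(tpzk) = 7; N(tpzk) = {aqig, awlq, gtmt, naws, rdtp, khpt, oicr}.
N(xrro) = {aqig, awlq, gtmt, naws, rdtp, khpt, oicr}, |N(xrro)| = 7.
Vertex oicr has 6 neighbors: tpzk, cxwz, fjch, jkpk, xrro, wdjw.
Vertex cxwz has 7 neighbors: aqig, awlq, gtmt, naws, rdtp, khpt, oicr.
Complete multipartite on [7, 6]: sandwich collapses at ϑ=7.
Numerically 7.00000.
α=7, χ(Ḡ)=7; ϑ=7 lies between (collapsed).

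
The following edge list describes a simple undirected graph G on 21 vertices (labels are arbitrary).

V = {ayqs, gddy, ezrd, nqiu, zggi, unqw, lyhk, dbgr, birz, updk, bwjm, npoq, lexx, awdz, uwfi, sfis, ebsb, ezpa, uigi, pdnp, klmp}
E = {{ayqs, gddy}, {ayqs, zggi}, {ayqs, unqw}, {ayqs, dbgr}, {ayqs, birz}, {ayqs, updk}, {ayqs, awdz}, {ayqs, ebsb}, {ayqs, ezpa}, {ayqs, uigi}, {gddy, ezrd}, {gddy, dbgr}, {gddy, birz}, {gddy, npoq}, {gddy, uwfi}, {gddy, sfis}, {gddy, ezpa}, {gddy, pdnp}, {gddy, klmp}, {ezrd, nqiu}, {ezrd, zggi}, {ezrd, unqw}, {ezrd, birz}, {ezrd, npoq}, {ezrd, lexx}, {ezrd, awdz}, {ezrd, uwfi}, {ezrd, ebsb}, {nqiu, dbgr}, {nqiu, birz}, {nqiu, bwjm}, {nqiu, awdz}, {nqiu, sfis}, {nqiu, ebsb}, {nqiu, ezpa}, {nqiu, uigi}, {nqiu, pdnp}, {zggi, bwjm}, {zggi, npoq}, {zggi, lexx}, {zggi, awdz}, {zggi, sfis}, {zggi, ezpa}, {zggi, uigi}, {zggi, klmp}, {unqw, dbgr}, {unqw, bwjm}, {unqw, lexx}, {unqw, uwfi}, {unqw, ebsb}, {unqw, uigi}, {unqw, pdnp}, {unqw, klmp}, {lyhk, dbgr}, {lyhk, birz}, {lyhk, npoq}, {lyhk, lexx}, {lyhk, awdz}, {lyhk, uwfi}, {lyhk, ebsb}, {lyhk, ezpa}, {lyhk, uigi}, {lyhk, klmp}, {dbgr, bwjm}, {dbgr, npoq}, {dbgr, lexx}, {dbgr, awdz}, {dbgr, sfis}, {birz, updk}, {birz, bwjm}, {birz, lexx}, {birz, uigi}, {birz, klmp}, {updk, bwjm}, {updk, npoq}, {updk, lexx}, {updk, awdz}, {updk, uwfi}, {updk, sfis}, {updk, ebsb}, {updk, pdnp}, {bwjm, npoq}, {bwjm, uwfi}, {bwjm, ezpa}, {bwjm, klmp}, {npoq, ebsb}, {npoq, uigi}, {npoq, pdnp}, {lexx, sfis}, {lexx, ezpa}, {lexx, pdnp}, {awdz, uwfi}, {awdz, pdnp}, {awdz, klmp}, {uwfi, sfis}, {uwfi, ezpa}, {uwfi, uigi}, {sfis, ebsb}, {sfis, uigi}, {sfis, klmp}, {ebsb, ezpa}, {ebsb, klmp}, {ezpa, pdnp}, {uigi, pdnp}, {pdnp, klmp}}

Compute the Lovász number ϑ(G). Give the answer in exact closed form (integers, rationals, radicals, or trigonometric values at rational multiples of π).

6

deg(ebsb) = 10; N(ebsb) = {ayqs, ezrd, nqiu, unqw, lyhk, updk, npoq, sfis, ezpa, klmp}.
Vertex npoq has 10 neighbors: gddy, ezrd, zggi, lyhk, dbgr, updk, bwjm, ebsb, uigi, pdnp.
Vertex sfis has 10 neighbors: gddy, nqiu, zggi, dbgr, updk, lexx, uwfi, ebsb, uigi, klmp.
deg(ayqs) = 10; N(ayqs) = {gddy, zggi, unqw, dbgr, birz, updk, awdz, ebsb, ezpa, uigi}.
10-regular, N=21; this is K(7,2), the Kneser graph.
Distinct eigenvalues (to 5 d.p.): [10.0, 1.0, -4.0].
Lovász: ϑ = −21(-4)/(10+-1*(-4)) = 6.
Numerically 6.0000000.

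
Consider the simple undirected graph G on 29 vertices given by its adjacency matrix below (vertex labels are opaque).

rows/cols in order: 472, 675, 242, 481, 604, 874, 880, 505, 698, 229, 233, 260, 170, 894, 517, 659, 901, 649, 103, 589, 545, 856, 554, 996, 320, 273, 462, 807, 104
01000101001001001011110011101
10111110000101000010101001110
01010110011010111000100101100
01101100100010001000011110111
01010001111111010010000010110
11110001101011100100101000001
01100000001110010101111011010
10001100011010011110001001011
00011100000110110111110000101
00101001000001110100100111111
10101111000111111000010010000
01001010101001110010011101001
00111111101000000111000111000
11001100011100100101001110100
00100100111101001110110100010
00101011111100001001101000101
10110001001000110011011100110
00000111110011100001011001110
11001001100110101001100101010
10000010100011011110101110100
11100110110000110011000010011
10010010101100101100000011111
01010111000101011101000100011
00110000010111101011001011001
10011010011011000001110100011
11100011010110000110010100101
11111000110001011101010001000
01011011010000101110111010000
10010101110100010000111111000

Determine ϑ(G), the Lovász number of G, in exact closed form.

sqrt(29)

N(103) = {472, 675, 604, 505, 698, 260, 170, 517, 901, 589, 545, 996, 273, 807}, |N(103)| = 14.
Vertex 505 has 14 neighbors: 472, 604, 874, 229, 233, 170, 659, 901, 649, 103, 554, 273, 807, 104.
deg(996) = 14; N(996) = {242, 481, 229, 260, 170, 894, 517, 901, 103, 589, 554, 320, 273, 104}.
N(517) = {242, 874, 698, 229, 233, 260, 894, 901, 649, 103, 545, 856, 996, 807}, |N(517)| = 14.
14-regular, N=29; SR(29,14,6,7) — a Paley graph.
A has 3 distinct eigenvalues ≈ [14.0, 2.193, -3.193].
−29·(-sqrt(29)/2 - 1/2) / ((14)−(-sqrt(29)/2 - 1/2)) = sqrt(29) = ϑ(G).
≈ 5.3852 (to 4 d.p.).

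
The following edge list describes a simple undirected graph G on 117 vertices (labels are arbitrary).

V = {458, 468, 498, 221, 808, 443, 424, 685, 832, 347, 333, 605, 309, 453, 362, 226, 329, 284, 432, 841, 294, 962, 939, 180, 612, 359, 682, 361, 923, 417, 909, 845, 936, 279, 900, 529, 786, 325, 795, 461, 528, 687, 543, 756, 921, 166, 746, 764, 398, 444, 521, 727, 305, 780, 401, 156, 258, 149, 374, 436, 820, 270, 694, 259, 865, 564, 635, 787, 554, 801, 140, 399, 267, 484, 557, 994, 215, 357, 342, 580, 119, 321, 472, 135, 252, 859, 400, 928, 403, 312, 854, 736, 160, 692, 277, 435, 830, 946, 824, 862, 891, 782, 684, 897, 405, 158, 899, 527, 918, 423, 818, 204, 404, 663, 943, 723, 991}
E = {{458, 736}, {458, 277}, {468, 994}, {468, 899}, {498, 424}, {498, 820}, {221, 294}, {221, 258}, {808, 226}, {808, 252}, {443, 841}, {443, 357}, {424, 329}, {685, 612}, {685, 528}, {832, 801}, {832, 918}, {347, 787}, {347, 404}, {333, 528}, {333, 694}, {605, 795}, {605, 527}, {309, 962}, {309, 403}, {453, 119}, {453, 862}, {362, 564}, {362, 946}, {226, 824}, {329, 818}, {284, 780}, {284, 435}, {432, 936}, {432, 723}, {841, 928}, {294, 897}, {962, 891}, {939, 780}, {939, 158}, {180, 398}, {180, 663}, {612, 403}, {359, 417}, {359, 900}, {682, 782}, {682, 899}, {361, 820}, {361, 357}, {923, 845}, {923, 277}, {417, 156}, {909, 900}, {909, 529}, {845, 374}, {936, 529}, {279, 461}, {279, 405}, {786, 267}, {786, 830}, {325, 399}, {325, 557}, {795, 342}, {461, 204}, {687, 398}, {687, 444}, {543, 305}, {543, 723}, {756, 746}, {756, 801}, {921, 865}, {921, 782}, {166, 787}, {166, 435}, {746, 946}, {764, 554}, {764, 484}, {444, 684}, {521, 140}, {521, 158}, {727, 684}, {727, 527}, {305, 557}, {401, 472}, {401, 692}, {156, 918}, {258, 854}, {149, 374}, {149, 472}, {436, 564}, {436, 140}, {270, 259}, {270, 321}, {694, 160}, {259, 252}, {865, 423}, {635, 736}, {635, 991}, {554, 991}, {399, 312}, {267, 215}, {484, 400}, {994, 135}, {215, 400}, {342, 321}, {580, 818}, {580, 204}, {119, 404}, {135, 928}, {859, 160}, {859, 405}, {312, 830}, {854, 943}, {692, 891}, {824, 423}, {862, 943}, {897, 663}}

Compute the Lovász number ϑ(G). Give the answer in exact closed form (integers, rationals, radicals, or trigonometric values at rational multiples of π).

117*cos(pi/117)/(cos(pi/117) + 1)

Vertex 405 has 2 neighbors: 279, 859.
deg(329) = 2; N(329) = {424, 818}.
N(119) = {453, 404}, |N(119)| = 2.
N(782) = {682, 921}, |N(782)| = 2.
2-regular, N=117; this is C_{117}, the 117-cycle.
The 59 distinct eigenvalues: [2.0, 1.9971, 1.9885, 1.9741, 1.954, 1.9283, 1.8971, 1.8603, 1.8182, 1.7709, 1.7185, 1.6611, 1.5989, 1.5321, 1.4609, 1.3854, 1.306, 1.2228, 1.1361, 1.0461, 0.9531, 0.8574, 0.7592, 0.6587, 0.5564, 0.4525, 0.3473, 0.2411, 0.1342, 0.0269, -0.0805, -0.1877, -0.2943, -0.4001, -0.5047, -0.6078, -0.7092, -0.8086, -0.9056, -1.0, -1.0915, -1.1799, -1.2649, -1.3462, -1.4237, -1.497, -1.5661, -1.6306, -1.6904, -1.7453, -1.7952, -1.84, -1.8794, -1.9134, -1.9419, -1.9648, -1.982, -1.9935, -1.9993].
Lovász (edge-transitive): ϑ = −117·(-2*cos(pi/117))/((2)−(-2*cos(pi/117))) = 117*cos(pi/117)/(cos(pi/117) + 1).
Numerically 58.489454284.
58 ≤ 117*cos(pi/117)/(cos(pi/117) + 1) ≤ 59: both strict.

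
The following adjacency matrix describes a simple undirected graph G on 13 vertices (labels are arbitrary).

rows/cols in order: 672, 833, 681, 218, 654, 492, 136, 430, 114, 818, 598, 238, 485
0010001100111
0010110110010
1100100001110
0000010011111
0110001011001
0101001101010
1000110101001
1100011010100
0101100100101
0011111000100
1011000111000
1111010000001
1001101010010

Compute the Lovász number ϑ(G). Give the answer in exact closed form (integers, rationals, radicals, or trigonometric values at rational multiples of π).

Vertex 598 has 6 neighbors: 672, 681, 218, 430, 114, 818.
N(492) = {833, 218, 136, 430, 818, 238}, |N(492)| = 6.
Vertex 818 has 6 neighbors: 681, 218, 654, 492, 136, 598.
N(218) = {492, 114, 818, 598, 238, 485}, |N(218)| = 6.
13-vertex 6-regular graph: strongly regular (13,6,2,3).
The 3 distinct eigenvalues: [6.0, 1.30278, -2.30278].
λ_max=6, λ_min=-sqrt(13)/2 - 1/2; ϑ = −13·λ_min/(λ_max−λ_min) = sqrt(13).
≈ 3.6056 (to 4 d.p.).

sqrt(13)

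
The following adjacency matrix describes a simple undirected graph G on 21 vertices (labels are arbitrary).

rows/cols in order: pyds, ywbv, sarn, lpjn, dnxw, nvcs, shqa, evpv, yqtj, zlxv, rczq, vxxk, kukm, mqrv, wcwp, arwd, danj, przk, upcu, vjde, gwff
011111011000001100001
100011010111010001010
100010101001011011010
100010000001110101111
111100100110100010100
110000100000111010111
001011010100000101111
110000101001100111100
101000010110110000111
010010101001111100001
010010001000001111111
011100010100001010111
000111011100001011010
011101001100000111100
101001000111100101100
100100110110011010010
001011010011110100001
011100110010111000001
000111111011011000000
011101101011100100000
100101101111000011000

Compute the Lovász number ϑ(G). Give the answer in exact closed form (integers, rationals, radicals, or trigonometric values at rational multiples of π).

6

deg(arwd) = 10; N(arwd) = {pyds, lpjn, shqa, evpv, zlxv, rczq, mqrv, wcwp, danj, vjde}.
Vertex sarn has 10 neighbors: pyds, dnxw, shqa, yqtj, vxxk, mqrv, wcwp, danj, przk, vjde.
deg(vjde) = 10; N(vjde) = {ywbv, sarn, lpjn, nvcs, shqa, yqtj, rczq, vxxk, kukm, arwd}.
N(rczq) = {ywbv, dnxw, yqtj, wcwp, arwd, danj, przk, upcu, vjde, gwff}, |N(rczq)| = 10.
G on 21 vertices is 10-regular; this is K(7,2), the Kneser graph.
Distinct eigenvalues (to 3 d.p.): [10.0, 1.0, -4.0].
−21·(-4) / ((10)−(-4)) = 6 = ϑ(G).
≈ 6.00000 (to 5 d.p.).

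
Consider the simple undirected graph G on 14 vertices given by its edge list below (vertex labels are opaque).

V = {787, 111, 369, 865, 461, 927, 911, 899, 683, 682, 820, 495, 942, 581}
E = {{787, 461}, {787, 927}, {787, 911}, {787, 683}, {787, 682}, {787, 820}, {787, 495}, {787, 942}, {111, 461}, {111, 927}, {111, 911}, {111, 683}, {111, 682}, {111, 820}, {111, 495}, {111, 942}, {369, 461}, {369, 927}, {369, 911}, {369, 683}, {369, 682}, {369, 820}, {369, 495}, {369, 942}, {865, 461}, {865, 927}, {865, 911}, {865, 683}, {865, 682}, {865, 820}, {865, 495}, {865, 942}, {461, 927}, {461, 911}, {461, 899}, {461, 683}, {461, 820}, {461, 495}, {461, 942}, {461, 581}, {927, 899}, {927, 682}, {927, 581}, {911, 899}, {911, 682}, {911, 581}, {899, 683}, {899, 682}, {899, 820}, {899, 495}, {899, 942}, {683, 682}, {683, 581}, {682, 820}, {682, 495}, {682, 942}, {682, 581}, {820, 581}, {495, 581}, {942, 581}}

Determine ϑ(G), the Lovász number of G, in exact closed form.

6

Vertex 461 has 12 neighbors: 787, 111, 369, 865, 927, 911, 899, 683, 820, 495, 942, 581.
N(865) = {461, 927, 911, 683, 682, 820, 495, 942}, |N(865)| = 8.
Vertex 111 has 8 neighbors: 461, 927, 911, 683, 682, 820, 495, 942.
Vertex 942 has 8 neighbors: 787, 111, 369, 865, 461, 899, 682, 581.
Complete 3-partite, parts [6, 6, 2]: perfect, ϑ = α = 6.
= 6.0000000… (decimal).
6 ≤ 6 ≤ 6: collapsed.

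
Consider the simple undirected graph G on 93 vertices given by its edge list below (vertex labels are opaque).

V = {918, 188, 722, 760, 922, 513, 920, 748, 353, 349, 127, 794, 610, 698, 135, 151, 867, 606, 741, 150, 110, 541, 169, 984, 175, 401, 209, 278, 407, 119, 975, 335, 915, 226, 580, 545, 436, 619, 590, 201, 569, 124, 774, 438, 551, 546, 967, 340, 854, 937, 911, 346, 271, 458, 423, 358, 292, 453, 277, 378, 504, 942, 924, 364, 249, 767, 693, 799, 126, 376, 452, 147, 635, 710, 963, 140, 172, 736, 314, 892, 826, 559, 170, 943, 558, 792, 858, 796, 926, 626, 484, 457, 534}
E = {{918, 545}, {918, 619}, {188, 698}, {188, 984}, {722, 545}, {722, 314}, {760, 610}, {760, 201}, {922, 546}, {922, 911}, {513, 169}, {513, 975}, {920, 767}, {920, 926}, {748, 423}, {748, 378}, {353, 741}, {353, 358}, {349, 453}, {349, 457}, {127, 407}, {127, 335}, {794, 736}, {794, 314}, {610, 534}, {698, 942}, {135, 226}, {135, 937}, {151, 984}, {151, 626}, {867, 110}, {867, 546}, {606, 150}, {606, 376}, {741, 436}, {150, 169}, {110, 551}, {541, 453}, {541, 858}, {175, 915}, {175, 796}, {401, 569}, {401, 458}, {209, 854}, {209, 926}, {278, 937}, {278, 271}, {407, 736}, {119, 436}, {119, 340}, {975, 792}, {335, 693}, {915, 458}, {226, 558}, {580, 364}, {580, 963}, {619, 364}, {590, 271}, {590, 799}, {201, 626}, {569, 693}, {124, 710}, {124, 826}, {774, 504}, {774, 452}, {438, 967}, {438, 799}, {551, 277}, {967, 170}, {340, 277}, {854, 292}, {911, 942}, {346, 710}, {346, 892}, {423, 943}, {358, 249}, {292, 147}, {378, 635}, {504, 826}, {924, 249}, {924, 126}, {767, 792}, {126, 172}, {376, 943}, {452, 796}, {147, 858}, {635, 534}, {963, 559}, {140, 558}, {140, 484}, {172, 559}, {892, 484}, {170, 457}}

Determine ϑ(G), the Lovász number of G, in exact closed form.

N(358) = {353, 249}, |N(358)| = 2.
Vertex 569 has 2 neighbors: 401, 693.
deg(580) = 2; N(580) = {364, 963}.
N(915) = {175, 458}, |N(915)| = 2.
Regular of degree 2 on 93 vertices: the odd cycle C_{93}.
A has 47 distinct eigenvalues ≈ [2.0, 1.99544, 1.98177, 1.95906, 1.92741, 1.88697, 1.83792, 1.78048, 1.71491, 1.64153, 1.56065, 1.47265, 1.37793, 1.27693, 1.1701, 1.05793, 0.94093, 0.81964, 0.69461, 0.56641, 0.43563, 0.30286, 0.1687, 0.03378, -0.1013, -0.23591, -0.36945, -0.50131, -0.63087, -0.75756, -0.88079, -1.0, -1.11465, -1.22421, -1.32819, -1.42611, -1.51752, -1.602, -1.67918, -1.74869, -1.81023, -1.86351, -1.90828, -1.94434, -1.97154, -1.98974, -1.99886].
Lovász (edge-transitive): ϑ = −93·(-2*cos(pi/93))/((2)−(-2*cos(pi/93))) = 93*cos(pi/93)/(cos(pi/93) + 1).
ϑ(G) ≈ 46.48673188.
46 ≤ 93*cos(pi/93)/(cos(pi/93) + 1) ≤ 47: both strict.

93*cos(pi/93)/(cos(pi/93) + 1)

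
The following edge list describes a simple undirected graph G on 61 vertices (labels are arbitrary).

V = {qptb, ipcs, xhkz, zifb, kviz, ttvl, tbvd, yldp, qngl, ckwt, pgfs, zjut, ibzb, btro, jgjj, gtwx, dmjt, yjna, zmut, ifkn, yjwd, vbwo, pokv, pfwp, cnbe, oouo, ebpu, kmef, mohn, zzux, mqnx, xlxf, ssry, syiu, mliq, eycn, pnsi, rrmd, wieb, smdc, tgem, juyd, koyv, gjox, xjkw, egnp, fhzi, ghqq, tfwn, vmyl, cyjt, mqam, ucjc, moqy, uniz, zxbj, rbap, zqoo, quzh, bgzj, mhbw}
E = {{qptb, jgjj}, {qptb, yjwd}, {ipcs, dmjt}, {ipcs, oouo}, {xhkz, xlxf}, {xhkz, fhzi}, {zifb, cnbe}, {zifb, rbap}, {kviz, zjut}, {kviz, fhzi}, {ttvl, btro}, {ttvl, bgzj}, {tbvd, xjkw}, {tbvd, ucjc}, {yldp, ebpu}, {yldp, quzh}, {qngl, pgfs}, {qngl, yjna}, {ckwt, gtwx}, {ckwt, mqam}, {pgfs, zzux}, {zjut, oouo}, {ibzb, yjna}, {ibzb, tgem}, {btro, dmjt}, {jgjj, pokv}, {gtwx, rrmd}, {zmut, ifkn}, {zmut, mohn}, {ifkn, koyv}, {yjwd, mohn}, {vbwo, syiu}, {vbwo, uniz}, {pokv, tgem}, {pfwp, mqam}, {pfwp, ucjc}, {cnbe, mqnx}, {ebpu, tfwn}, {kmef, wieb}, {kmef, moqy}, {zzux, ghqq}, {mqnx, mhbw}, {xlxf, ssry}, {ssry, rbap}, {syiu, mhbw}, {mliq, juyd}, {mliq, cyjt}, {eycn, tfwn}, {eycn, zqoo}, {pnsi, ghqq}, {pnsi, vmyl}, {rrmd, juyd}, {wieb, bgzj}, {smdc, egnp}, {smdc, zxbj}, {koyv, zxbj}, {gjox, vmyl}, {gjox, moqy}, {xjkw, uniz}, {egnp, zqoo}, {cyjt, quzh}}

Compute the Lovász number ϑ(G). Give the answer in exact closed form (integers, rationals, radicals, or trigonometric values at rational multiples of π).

N(yjna) = {qngl, ibzb}, |N(yjna)| = 2.
Vertex zzux has 2 neighbors: pgfs, ghqq.
N(pgfs) = {qngl, zzux}, |N(pgfs)| = 2.
N(uniz) = {vbwo, xjkw}, |N(uniz)| = 2.
61-vertex 2-regular graph: a single 61-cycle (edge-transitive).
The 31 distinct eigenvalues: [2.0, 1.9894, 1.95771, 1.90527, 1.83263, 1.74057, 1.63006, 1.50226, 1.35855, 1.20043, 1.02959, 0.84783, 0.65708, 0.45938, 0.2568, 0.0515, -0.15435, -0.35856, -0.55897, -0.75346, -0.93995, -1.11649, -1.28119, -1.4323, -1.56824, -1.68755, -1.78897, -1.87143, -1.93406, -1.97618, -1.99735].
−61·(-2*cos(pi/61)) / ((2)−(-2*cos(pi/61))) = 61*cos(pi/61)/(cos(pi/61) + 1) = ϑ(G).
ϑ(G) ≈ 30.4798.
α=30, χ(Ḡ)=31; ϑ=61*cos(pi/61)/(cos(pi/61) + 1) lies between (both strict).

61*cos(pi/61)/(cos(pi/61) + 1)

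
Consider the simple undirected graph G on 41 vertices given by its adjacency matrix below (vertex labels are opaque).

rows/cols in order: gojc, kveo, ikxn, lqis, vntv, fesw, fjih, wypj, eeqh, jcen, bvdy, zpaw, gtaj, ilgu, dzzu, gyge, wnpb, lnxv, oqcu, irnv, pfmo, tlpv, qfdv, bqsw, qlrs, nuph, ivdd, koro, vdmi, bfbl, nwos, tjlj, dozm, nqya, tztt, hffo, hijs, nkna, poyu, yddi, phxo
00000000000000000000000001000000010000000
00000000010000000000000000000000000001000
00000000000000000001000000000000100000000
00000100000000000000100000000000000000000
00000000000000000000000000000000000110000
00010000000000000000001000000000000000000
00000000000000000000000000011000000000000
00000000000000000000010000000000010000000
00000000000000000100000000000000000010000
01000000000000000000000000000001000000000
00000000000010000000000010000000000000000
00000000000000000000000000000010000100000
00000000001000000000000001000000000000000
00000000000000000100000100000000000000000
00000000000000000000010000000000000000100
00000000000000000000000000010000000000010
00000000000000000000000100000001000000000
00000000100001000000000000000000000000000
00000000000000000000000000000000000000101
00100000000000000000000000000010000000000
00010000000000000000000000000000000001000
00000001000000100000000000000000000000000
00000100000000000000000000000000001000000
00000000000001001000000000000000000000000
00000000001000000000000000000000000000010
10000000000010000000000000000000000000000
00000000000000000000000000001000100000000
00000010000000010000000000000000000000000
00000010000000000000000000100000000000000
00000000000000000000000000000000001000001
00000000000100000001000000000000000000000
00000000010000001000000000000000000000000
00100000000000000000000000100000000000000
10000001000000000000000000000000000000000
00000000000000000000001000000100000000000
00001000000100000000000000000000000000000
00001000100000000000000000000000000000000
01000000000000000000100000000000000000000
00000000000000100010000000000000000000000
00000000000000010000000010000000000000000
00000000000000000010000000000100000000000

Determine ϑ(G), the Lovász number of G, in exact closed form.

N(dzzu) = {tlpv, poyu}, |N(dzzu)| = 2.
N(lnxv) = {eeqh, ilgu}, |N(lnxv)| = 2.
Vertex fesw has 2 neighbors: lqis, qfdv.
N(bfbl) = {tztt, phxo}, |N(bfbl)| = 2.
41-vertex 2-regular graph: a single 41-cycle (edge-transitive).
The 21 distinct eigenvalues: [2.0, 1.9766, 1.9068, 1.7923, 1.6359, 1.441, 1.2125, 0.9554, 0.676, 0.3808, 0.0766, -0.2294, -0.53, -0.8181, -1.0871, -1.3307, -1.543, -1.7191, -1.855, -1.9474, -1.9941].
ϑ = −N·λ_min/(λ_max−λ_min) = −41·(-2*cos(pi/41))/(2−(-2*cos(pi/41))) = 41*cos(pi/41)/(cos(pi/41) + 1).
= 20.46988027… (decimal).
Lovász sandwich 20 ≤ 41*cos(pi/41)/(cos(pi/41) + 1) ≤ 21: both strict.

41*cos(pi/41)/(cos(pi/41) + 1)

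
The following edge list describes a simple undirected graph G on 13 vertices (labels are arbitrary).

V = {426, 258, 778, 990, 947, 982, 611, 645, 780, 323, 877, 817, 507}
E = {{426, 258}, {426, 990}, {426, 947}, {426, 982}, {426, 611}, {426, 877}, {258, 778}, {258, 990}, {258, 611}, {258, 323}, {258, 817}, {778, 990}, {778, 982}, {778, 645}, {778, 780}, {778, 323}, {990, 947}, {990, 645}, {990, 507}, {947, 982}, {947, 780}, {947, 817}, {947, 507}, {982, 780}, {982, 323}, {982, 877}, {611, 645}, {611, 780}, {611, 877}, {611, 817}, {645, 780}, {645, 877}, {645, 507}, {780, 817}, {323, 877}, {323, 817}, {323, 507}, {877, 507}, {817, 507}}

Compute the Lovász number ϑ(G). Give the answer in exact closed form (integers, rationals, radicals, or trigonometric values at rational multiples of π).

sqrt(13)

deg(611) = 6; N(611) = {426, 258, 645, 780, 877, 817}.
Vertex 877 has 6 neighbors: 426, 982, 611, 645, 323, 507.
deg(780) = 6; N(780) = {778, 947, 982, 611, 645, 817}.
deg(258) = 6; N(258) = {426, 778, 990, 611, 323, 817}.
Every vertex has degree 6 (N=13); strongly regular (13,6,2,3).
The 3 distinct eigenvalues: [6.0, 1.303, -2.303].
With N=13: ϑ(G) = 13·(-(-sqrt(13)/2 - 1/2))/(6−(-sqrt(13)/2 - 1/2)) = sqrt(13).
= 3.605551275… (decimal).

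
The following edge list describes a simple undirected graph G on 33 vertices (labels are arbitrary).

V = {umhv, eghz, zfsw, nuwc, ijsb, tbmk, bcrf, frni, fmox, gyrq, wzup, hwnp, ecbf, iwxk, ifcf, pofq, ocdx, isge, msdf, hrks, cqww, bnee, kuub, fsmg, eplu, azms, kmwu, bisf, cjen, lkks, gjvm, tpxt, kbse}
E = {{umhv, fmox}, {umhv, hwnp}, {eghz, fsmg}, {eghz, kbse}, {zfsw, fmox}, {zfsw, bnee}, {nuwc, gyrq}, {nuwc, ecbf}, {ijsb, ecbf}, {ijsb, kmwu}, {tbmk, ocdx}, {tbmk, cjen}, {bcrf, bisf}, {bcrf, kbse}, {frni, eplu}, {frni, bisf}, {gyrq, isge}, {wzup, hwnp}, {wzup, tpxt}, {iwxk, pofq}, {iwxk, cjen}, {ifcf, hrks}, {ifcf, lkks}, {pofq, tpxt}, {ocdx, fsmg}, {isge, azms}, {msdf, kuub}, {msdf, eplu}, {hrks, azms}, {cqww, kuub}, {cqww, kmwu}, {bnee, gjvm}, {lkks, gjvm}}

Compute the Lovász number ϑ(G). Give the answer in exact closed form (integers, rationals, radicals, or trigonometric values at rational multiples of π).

Vertex iwxk has 2 neighbors: pofq, cjen.
Vertex eplu has 2 neighbors: frni, msdf.
N(nuwc) = {gyrq, ecbf}, |N(nuwc)| = 2.
Vertex bnee has 2 neighbors: zfsw, gjvm.
Every vertex has degree 2 (N=33); connected 2-regular on 33 ⇒ C_{33}.
Distinct eigenvalues (to 6 d.p.): [2.0, 1.963857, 1.856736, 1.682507, 1.447468, 1.160114, 0.83083, 0.471518, 0.095164, -0.28463, -0.654136, -1.0, -1.309721, -1.572106, -1.777671, -1.918986, -1.990944].
Lovász (edge-transitive): ϑ = −33·(-2*cos(pi/33))/((2)−(-2*cos(pi/33))) = 33*cos(pi/33)/(cos(pi/33) + 1).
ϑ(G) ≈ 16.46256.
Check 16 ≤ 33*cos(pi/33)/(cos(pi/33) + 1) ≤ 17: both strict.

33*cos(pi/33)/(cos(pi/33) + 1)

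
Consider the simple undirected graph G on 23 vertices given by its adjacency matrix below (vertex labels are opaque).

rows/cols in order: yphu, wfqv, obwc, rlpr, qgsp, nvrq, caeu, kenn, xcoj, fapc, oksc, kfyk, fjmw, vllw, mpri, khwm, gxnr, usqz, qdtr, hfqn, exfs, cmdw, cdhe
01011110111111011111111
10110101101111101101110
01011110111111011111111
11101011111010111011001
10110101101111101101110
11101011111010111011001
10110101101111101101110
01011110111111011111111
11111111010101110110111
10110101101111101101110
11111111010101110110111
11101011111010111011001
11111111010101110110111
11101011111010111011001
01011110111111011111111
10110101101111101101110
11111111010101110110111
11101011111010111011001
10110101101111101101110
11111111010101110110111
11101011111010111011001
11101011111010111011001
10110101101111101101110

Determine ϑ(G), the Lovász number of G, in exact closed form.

Vertex usqz has 16 neighbors: yphu, wfqv, obwc, qgsp, caeu, kenn, xcoj, fapc, oksc, fjmw, mpri, khwm, gxnr, qdtr, hfqn, cdhe.
deg(cmdw) = 16; N(cmdw) = {yphu, wfqv, obwc, qgsp, caeu, kenn, xcoj, fapc, oksc, fjmw, mpri, khwm, gxnr, qdtr, hfqn, cdhe}.
Vertex kfyk has 16 neighbors: yphu, wfqv, obwc, qgsp, caeu, kenn, xcoj, fapc, oksc, fjmw, mpri, khwm, gxnr, qdtr, hfqn, cdhe.
Vertex mpri has 19 neighbors: wfqv, rlpr, qgsp, nvrq, caeu, xcoj, fapc, oksc, kfyk, fjmw, vllw, khwm, gxnr, usqz, qdtr, hfqn, exfs, cmdw, cdhe.
G = K_{7,7,5,4}: α = 7 = χ(Ḡ), so ϑ = 7.
Numerically 7.0000.
α=7, χ(Ḡ)=7; ϑ=7 lies between (collapsed).

7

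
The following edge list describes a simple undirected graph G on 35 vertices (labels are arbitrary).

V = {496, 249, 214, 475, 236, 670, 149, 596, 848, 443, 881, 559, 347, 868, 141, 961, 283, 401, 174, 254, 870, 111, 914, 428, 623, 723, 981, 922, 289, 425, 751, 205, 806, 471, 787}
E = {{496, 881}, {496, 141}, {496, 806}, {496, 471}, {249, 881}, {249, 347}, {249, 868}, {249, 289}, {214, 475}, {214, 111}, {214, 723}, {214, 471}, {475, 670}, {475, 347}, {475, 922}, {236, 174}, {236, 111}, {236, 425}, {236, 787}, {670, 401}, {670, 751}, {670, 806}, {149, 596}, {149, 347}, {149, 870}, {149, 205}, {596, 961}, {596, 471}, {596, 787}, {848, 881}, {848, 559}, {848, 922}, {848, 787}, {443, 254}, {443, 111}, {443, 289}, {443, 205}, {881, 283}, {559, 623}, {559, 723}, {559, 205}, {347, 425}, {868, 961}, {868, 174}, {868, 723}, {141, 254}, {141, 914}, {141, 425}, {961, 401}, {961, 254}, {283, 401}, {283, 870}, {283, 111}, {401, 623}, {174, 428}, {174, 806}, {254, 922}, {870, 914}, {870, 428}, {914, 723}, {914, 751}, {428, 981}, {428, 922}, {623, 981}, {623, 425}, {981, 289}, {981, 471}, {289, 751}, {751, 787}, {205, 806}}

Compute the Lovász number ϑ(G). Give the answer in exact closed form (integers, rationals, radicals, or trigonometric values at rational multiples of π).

deg(443) = 4; N(443) = {254, 111, 289, 205}.
N(283) = {881, 401, 870, 111}, |N(283)| = 4.
N(559) = {848, 623, 723, 205}, |N(559)| = 4.
deg(425) = 4; N(425) = {236, 347, 141, 623}.
G on 35 vertices is 4-regular; Kneser K(7,3) on C(7,3)=35 vertices.
spec(A) ≈ [4.0, 2.0, -1.0, -3.0] (distinct, 5 d.p.).
λ_max=4, λ_min=-3; ϑ = −35·λ_min/(λ_max−λ_min) = 15.
= 15.00000… (decimal).

15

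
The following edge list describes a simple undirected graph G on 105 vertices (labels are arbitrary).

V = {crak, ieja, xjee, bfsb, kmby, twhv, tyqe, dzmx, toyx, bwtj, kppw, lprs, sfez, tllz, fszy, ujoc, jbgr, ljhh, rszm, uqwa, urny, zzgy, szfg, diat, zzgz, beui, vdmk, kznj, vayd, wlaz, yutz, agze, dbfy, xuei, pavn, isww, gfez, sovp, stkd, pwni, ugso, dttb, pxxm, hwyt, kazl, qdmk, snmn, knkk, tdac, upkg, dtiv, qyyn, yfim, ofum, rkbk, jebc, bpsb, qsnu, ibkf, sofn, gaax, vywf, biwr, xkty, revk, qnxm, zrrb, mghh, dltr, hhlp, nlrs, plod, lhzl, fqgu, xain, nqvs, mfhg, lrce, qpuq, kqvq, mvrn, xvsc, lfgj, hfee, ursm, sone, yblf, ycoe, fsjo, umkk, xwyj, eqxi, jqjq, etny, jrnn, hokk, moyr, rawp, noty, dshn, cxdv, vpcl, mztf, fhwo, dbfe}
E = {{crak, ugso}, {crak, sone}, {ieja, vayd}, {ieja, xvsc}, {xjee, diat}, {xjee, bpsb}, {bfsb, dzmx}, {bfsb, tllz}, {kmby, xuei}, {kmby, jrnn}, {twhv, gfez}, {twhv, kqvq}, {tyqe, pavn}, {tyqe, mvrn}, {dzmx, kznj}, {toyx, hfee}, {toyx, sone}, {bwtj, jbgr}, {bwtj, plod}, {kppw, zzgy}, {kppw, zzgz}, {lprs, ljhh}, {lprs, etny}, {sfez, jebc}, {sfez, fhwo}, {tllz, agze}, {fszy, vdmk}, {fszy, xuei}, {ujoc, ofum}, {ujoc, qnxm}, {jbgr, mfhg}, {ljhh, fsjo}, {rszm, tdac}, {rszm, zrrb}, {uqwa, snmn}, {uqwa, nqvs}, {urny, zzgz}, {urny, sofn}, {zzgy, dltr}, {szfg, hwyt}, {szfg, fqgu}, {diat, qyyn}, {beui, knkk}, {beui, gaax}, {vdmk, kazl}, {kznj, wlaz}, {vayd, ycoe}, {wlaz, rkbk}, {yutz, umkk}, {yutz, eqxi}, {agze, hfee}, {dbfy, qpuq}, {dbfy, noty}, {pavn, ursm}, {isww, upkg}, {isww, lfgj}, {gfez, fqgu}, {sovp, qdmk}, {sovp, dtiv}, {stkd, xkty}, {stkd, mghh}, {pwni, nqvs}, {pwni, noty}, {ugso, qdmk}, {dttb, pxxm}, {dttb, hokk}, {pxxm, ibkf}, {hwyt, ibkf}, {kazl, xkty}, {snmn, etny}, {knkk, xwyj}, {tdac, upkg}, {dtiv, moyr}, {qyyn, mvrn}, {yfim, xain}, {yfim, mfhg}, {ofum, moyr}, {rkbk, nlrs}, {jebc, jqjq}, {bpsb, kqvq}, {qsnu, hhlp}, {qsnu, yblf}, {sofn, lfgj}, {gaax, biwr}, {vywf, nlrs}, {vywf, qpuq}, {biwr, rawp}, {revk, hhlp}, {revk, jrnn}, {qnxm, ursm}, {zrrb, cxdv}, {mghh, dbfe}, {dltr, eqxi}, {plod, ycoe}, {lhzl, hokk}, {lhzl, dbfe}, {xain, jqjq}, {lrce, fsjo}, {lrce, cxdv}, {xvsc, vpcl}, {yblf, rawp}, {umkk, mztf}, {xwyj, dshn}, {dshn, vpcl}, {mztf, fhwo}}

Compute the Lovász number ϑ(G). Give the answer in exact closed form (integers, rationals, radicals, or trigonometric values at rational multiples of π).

Vertex kqvq has 2 neighbors: twhv, bpsb.
N(rawp) = {biwr, yblf}, |N(rawp)| = 2.
N(twhv) = {gfez, kqvq}, |N(twhv)| = 2.
deg(dbfe) = 2; N(dbfe) = {mghh, lhzl}.
2-regular, N=105; the odd cycle C_{105}.
spec(A) ≈ [2.0, 1.99642, 1.985694, 1.967859, 1.94298, 1.911146, 1.87247, 1.827091, 1.775172, 1.716898, 1.652478, 1.582142, 1.506143, 1.424752, 1.338261, 1.24698, 1.151234, 1.051368, 0.947737, 0.840714, 0.730682, 0.618034, 0.503174, 0.386512, 0.268467, 0.14946, 0.029919, -0.08973, -0.209057, -0.327636, -0.445042, -0.560855, -0.67466, -0.78605, -0.894626, -1.0, -1.101794, -1.199644, -1.293199, -1.382125, -1.466104, -1.544834, -1.618034, -1.685442, -1.746816, -1.801938, -1.850609, -1.892655, -1.927926, -1.956295, -1.977662, -1.991949, -1.999105] (distinct, 6 d.p.).
Lovász: ϑ = −105(-2*cos(pi/105))/(2+-(-1)*2*cos(pi/105)) = 105*cos(pi/105)/(cos(pi/105) + 1).
≈ 52.488249 (to 6 d.p.).
α=52, χ(Ḡ)=53; ϑ=105*cos(pi/105)/(cos(pi/105) + 1) lies between (both strict).

105*cos(pi/105)/(cos(pi/105) + 1)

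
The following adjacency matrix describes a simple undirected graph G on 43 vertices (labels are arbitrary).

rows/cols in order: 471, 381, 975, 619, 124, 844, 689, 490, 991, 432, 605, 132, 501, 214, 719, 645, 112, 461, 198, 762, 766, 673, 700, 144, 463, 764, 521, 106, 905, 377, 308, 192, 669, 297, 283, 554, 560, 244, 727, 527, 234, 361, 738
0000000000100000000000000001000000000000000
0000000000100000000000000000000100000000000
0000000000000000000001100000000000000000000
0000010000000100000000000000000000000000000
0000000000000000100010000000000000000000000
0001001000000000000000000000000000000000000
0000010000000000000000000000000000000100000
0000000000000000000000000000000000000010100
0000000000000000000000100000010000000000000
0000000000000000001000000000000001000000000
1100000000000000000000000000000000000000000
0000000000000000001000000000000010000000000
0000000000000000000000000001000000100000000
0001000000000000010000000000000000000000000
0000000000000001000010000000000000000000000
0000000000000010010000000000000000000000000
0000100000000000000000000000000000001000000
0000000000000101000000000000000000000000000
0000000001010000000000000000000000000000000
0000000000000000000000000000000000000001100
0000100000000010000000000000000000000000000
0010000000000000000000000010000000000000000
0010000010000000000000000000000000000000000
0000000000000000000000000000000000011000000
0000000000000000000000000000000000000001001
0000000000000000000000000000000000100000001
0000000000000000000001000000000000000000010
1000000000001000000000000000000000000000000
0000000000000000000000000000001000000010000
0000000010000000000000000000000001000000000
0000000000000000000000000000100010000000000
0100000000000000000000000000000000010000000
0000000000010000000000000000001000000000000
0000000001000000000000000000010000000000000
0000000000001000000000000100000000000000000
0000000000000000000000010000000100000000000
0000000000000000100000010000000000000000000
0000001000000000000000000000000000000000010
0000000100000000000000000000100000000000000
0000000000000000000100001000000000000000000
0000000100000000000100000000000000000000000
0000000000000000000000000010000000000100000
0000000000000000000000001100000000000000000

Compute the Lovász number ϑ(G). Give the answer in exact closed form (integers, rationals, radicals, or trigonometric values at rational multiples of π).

N(766) = {124, 719}, |N(766)| = 2.
deg(719) = 2; N(719) = {645, 766}.
Vertex 490 has 2 neighbors: 727, 234.
N(361) = {521, 244}, |N(361)| = 2.
2-regular, N=43; this is C_{43}, the 43-cycle.
Distinct eigenvalues (to 5 d.p.): [2.0, 1.97869, 1.9152, 1.8109, 1.668, 1.48954, 1.27935, 1.04188, 0.78221, 0.50587, 0.21874, -0.07304, -0.36327, -0.64576, -0.91448, -1.16372, -1.38815, -1.58299, -1.7441, -1.86803, -1.95215, -1.99466].
Lovász (edge-transitive): ϑ = −43·(-2*cos(pi/43))/((2)−(-2*cos(pi/43))) = 43*cos(pi/43)/(cos(pi/43) + 1).
≈ 21.47128 (to 5 d.p.).
α=21, χ(Ḡ)=22; ϑ=43*cos(pi/43)/(cos(pi/43) + 1) lies between (both strict).

43*cos(pi/43)/(cos(pi/43) + 1)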